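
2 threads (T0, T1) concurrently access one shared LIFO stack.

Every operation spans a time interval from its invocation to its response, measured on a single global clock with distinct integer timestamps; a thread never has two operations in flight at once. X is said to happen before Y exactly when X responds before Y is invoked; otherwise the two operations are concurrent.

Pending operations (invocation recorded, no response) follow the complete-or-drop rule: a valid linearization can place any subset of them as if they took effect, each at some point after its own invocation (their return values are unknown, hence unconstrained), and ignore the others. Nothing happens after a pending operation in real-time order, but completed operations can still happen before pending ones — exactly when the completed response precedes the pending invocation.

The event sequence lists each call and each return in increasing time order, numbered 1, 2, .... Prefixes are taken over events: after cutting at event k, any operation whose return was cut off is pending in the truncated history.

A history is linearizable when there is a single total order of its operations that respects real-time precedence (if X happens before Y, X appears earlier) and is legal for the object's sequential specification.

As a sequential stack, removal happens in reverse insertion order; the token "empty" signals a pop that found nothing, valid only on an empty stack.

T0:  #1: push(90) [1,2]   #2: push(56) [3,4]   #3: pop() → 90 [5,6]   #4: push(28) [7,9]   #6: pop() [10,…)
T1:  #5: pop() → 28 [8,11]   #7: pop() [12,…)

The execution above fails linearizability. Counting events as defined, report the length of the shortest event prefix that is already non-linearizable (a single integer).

6

a valid linearization of events 1..5 exists, for instance #1, #2:
1. #1 push(90), leaving stack <90>
2. #2 push(56), leaving stack <90,56>
adding event 6 (#3 responds at 6) leaves no legal real-time order
e.g. #1, #2, #3: illegal at step 3, since #3 pop() → 90 cannot apply there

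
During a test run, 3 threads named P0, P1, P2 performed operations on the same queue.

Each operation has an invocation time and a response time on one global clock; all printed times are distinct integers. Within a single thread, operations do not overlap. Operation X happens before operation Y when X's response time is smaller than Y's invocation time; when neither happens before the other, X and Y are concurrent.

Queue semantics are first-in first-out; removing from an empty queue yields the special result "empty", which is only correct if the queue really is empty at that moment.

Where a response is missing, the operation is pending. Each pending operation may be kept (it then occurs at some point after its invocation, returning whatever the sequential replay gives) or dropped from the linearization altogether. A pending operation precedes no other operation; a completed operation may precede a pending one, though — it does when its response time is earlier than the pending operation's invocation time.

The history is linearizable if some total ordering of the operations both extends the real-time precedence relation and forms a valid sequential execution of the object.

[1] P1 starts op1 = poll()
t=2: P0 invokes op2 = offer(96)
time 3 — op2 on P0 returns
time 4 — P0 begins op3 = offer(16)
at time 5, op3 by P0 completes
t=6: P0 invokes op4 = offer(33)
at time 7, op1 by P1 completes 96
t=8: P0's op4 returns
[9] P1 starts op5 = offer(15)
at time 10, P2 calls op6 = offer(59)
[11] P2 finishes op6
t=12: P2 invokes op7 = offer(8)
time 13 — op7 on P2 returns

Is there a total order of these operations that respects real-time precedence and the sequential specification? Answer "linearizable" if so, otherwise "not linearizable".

witness order: op2, op1, op3, op4, op5, op6, op7
step 1: op2 offer(96) — queue <96>
step 2: op1 poll() → 96 — queue <>
step 3: op3 offer(16) — queue <16>
step 4: op4 offer(33) — queue <16,33>
step 5: op5 offer(15) (pending, included) — queue <16,33,15>
step 6: op6 offer(59) — queue <16,33,15,59>
step 7: op7 offer(8) — queue <16,33,15,59,8>

linearizable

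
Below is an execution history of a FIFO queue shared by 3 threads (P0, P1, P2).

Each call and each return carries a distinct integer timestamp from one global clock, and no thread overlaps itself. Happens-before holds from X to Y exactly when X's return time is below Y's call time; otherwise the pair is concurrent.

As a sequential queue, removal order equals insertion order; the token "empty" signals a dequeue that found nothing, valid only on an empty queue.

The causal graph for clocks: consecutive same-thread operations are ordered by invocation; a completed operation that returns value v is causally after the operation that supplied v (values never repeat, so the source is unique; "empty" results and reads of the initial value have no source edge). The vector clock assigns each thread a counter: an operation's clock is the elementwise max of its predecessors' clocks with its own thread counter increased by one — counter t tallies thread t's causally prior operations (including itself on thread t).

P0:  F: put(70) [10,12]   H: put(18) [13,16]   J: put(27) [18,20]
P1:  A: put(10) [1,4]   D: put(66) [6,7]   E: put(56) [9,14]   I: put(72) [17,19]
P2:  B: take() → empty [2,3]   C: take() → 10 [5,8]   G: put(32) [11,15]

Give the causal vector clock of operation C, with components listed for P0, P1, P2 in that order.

invoked at 2, B has no predecessors; its own P2 bump gives (0, 0, 1)
invoked at 1, A has no predecessors; its own P1 bump gives (0, 1, 0)
invoked at 10, F has no predecessors; its own P0 bump gives (1, 0, 0)
merge at D (invoked 6): VC(A)=(0, 1, 0), own-thread bump on P1 → (0, 2, 0)
merge at H (invoked 13): VC(F)=(1, 0, 0), own-thread bump on P0 → (2, 0, 0)
merge at C (invoked 5): VC(A)=(0, 1, 0), VC(B)=(0, 0, 1), own-thread bump on P2 → (0, 1, 2)
merge at E (invoked 9): VC(D)=(0, 2, 0), own-thread bump on P1 → (0, 3, 0)
merge at J (invoked 18): VC(H)=(2, 0, 0), own-thread bump on P0 → (3, 0, 0)
merge at G (invoked 11): VC(C)=(0, 1, 2), own-thread bump on P2 → (0, 1, 3)
merge at I (invoked 17): VC(E)=(0, 3, 0), own-thread bump on P1 → (0, 4, 0)
target: VC(C) = (0, 1, 2)

(0, 1, 2)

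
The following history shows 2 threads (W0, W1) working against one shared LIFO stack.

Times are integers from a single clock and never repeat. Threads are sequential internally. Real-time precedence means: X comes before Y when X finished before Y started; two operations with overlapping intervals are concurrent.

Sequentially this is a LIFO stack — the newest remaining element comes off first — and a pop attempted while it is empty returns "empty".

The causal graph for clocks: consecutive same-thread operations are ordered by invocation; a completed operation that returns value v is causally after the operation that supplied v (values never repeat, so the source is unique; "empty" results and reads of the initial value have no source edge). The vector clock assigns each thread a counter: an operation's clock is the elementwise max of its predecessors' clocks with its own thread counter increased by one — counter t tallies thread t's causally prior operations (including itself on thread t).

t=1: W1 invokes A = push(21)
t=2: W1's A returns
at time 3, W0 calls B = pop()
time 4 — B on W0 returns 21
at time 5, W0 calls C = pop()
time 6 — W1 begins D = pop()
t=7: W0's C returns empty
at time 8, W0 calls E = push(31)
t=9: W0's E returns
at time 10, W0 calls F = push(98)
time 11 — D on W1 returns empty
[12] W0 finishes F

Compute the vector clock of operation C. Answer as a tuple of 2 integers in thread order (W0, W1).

A (invocation 1): nothing precedes it; W1's component alone gives (0, 1)
from VC(A)=(0, 1), D (invoked 6) maxes components and bumps W1 → (0, 2)
from VC(A)=(0, 1), B (invoked 3) maxes components and bumps W0 → (1, 1)
from VC(B)=(1, 1), C (invoked 5) maxes components and bumps W0 → (2, 1)
from VC(C)=(2, 1), E (invoked 8) maxes components and bumps W0 → (3, 1)
from VC(E)=(3, 1), F (invoked 10) maxes components and bumps W0 → (4, 1)
target: VC(C) = (2, 1)

(2, 1)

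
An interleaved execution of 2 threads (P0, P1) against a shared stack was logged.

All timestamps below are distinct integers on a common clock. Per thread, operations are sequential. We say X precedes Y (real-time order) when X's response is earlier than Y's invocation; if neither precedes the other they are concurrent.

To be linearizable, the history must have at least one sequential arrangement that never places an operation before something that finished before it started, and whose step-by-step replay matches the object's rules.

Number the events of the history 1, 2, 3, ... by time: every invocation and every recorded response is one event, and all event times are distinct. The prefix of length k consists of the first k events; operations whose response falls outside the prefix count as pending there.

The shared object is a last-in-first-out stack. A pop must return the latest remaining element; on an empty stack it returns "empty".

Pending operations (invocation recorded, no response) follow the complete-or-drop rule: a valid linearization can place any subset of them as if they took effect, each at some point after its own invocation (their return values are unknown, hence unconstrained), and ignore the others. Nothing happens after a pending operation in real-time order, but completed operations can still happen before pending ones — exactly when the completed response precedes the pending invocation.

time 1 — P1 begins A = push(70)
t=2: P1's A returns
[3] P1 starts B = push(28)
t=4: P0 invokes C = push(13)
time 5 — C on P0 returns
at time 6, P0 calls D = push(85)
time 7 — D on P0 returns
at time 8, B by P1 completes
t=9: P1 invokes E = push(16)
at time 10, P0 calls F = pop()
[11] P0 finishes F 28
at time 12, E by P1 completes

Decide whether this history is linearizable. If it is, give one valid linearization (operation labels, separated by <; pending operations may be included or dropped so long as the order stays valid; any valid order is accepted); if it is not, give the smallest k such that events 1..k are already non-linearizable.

step 1: A push(70) — stack <70>
step 2: C push(13) — stack <70,13>
step 3: D push(85) — stack <70,13,85>
step 4: B push(28) — stack <70,13,85,28>
step 5: F pop() → 28 — stack <70,13,85>
step 6: E push(16) — stack <70,13,85,16>

linearizable — witness: A < C < D < B < F < E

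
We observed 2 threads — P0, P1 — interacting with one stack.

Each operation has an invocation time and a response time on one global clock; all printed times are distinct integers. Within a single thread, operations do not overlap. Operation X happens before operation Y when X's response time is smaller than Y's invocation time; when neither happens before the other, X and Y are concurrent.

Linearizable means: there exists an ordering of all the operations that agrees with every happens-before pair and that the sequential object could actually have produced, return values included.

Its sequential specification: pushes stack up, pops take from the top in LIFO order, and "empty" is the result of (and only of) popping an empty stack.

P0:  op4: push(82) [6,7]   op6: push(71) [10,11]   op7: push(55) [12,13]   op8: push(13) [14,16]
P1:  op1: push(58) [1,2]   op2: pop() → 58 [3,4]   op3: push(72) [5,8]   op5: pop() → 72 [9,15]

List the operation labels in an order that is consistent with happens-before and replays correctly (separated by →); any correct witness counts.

after step 1 (op1 push(58)): stack <58>
after step 2 (op2 pop() → 58): stack <>
after step 3 (op4 push(82)): stack <82>
after step 4 (op3 push(72)): stack <82,72>
after step 5 (op5 pop() → 72): stack <82>
after step 6 (op6 push(71)): stack <82,71>
after step 7 (op7 push(55)): stack <82,71,55>
after step 8 (op8 push(13)): stack <82,71,55,13>

op1 → op2 → op4 → op3 → op5 → op6 → op7 → op8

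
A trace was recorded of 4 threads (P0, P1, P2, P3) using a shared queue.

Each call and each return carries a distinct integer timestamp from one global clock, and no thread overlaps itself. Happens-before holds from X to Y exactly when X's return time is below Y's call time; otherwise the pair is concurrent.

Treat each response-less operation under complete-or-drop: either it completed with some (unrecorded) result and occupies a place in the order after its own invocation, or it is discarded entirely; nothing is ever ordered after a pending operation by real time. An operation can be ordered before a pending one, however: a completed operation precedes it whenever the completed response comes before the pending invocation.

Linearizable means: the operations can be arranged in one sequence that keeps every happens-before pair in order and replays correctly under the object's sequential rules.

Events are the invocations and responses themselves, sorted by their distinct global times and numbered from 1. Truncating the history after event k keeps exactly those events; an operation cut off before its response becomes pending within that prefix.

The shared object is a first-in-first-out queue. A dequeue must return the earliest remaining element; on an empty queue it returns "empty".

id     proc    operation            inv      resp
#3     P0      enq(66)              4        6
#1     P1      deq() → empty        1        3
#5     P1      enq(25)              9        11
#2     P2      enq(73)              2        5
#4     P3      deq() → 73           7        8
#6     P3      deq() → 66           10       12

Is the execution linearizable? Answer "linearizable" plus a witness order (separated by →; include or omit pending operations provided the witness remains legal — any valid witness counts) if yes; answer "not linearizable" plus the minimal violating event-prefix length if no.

1. #1 deq() → empty, leaving queue <>
2. #2 enq(73), leaving queue <73>
3. #3 enq(66), leaving queue <73,66>
4. #4 deq() → 73, leaving queue <66>
5. #5 enq(25), leaving queue <66,25>
6. #6 deq() → 66, leaving queue <25>

linearizable — witness: #1 → #2 → #3 → #4 → #5 → #6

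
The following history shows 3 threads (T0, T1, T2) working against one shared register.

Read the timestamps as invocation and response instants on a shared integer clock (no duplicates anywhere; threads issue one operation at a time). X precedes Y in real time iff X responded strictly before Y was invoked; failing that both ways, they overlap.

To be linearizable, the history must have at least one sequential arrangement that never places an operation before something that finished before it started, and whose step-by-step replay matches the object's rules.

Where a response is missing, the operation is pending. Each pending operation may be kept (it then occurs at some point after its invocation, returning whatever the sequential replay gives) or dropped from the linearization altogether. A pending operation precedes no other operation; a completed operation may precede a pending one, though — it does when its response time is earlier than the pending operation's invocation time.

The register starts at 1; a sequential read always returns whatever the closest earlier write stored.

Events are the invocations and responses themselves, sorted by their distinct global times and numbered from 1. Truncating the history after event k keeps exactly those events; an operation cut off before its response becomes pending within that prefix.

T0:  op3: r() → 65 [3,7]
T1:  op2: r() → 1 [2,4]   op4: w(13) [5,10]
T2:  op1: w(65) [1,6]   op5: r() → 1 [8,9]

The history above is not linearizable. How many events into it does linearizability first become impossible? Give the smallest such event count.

one valid order for events 1..8 is op2, op1, op3:
after step 1 (op2 r() → 1): value 1
after step 2 (op1 w(65)): value 65
after step 3 (op3 r() → 65): value 65
event 9 — op5's response, time 9 — after it, nothing linearizes
including or dropping the 1 pending operation (op4) in any combination fails
sample order op1, op2, op3, op5 (pending dropped) stalls at step 2 — op2 r() → 1 has no legal effect
sample order op1, op3, op2, op5 (pending dropped) stalls at step 3 — op2 r() → 1 has no legal effect

9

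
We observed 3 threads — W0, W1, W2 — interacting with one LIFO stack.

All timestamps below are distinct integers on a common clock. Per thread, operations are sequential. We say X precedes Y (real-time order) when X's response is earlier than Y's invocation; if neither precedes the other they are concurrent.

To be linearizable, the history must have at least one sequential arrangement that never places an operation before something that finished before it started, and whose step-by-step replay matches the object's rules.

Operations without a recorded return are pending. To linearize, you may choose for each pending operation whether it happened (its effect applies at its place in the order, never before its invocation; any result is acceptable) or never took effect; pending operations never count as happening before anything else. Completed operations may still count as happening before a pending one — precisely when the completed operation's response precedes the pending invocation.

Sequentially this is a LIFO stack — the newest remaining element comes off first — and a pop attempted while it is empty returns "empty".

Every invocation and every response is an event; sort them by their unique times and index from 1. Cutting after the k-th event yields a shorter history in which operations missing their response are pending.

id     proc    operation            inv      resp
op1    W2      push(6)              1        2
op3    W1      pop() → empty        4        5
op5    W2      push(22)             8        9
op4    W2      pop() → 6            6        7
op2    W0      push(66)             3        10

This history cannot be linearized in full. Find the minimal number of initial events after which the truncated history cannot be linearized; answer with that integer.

5

events 1..4 are linearizable; a witness order is op1:
1. op1 push(6), leaving stack <6>
at event 5 (op3's time-5 response) nothing linearizes any more
no completion choice of the 1 pending operation (op2) rescues it — every subset was tried
take op1, op3 (pending dropped): step 2 already fails, because op3 pop() → empty cannot occur there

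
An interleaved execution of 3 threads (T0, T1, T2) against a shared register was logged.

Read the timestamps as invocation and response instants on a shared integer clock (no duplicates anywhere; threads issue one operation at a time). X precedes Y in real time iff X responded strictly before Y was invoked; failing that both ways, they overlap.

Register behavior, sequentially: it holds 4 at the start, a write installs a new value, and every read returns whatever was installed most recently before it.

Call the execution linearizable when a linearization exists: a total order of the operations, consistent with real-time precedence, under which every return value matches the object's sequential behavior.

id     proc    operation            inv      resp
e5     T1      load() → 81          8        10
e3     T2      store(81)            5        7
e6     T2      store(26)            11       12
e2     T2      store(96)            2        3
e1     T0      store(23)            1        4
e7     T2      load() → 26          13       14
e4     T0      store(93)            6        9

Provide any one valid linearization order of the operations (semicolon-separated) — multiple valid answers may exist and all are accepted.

e1; e2; e3; e5; e4; e6; e7

after step 1 (e1 store(23)): value 23
after step 2 (e2 store(96)): value 96
after step 3 (e3 store(81)): value 81
after step 4 (e5 load() → 81): value 81
after step 5 (e4 store(93)): value 93
after step 6 (e6 store(26)): value 26
after step 7 (e7 load() → 26): value 26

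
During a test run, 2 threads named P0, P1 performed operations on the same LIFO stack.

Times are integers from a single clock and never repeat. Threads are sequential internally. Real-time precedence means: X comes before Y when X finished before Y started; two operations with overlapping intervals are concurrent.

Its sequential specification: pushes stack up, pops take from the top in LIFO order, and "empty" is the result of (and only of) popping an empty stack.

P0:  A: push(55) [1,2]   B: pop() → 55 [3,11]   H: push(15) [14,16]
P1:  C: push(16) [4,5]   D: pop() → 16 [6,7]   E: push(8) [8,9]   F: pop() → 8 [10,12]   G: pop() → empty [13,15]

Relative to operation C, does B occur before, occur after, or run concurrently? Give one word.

concurrent

B spans [3,11], C spans [4,5]
the intervals overlap in both directions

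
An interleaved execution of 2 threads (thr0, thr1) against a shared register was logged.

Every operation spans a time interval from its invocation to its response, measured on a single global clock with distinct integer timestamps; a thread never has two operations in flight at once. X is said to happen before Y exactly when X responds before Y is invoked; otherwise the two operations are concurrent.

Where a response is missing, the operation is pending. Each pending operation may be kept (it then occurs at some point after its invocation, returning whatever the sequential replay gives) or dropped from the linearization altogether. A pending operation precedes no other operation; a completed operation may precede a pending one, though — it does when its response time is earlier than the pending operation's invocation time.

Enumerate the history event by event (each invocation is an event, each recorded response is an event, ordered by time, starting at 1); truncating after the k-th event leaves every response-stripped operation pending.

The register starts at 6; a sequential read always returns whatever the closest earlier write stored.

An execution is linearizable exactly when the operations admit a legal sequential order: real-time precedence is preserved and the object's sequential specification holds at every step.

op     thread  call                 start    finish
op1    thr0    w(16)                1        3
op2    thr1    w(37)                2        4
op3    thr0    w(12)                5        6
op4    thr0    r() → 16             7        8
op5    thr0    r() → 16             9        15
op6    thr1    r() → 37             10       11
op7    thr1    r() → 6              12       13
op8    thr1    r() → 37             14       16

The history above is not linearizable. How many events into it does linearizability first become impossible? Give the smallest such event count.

8

events 1..7 are linearizable, e.g. via op1, op2, op3:
step 1: op1 w(16) — value 16
step 2: op2 w(37) — value 37
step 3: op3 w(12) — value 12
event 8 — op4's response, time 8 — after it, nothing linearizes
take op1, op2, op3, op4: step 4 already fails, because op4 r() → 16 cannot occur there
take op2, op1, op3, op4: step 4 already fails, because op4 r() → 16 cannot occur there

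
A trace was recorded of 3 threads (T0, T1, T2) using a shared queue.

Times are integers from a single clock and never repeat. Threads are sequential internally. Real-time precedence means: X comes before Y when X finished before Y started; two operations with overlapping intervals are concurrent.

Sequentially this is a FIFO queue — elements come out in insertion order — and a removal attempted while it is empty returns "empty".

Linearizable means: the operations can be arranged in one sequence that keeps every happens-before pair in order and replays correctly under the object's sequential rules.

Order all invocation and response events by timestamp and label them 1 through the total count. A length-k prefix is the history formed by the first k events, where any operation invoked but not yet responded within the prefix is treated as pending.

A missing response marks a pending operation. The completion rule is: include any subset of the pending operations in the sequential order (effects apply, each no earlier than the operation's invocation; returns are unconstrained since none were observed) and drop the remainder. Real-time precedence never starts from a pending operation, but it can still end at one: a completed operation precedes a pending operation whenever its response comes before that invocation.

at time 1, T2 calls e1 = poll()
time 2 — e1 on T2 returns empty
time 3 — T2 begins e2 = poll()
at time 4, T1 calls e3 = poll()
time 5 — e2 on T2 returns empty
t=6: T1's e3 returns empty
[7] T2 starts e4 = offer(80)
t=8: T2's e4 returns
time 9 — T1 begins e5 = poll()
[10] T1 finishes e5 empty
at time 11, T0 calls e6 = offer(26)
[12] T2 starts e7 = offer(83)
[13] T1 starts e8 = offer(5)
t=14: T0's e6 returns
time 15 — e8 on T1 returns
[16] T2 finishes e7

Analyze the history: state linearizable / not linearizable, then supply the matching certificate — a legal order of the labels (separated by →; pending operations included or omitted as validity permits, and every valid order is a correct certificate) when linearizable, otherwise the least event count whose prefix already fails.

events 1..9 are fine; event 10 — the response of e5 at time 10 — makes the prefix non-linearizable
checked exhaustively: 2 real-time-consistent orders of 5 completed operations, zero legal queue replays
for example e1, e2, e3, e4, e5 fails at step 5: e5 poll() → empty is not legal there
for example e1, e3, e2, e4, e5 fails at step 5: e5 poll() → empty is not legal there

not linearizable — minimal violating prefix: 10 events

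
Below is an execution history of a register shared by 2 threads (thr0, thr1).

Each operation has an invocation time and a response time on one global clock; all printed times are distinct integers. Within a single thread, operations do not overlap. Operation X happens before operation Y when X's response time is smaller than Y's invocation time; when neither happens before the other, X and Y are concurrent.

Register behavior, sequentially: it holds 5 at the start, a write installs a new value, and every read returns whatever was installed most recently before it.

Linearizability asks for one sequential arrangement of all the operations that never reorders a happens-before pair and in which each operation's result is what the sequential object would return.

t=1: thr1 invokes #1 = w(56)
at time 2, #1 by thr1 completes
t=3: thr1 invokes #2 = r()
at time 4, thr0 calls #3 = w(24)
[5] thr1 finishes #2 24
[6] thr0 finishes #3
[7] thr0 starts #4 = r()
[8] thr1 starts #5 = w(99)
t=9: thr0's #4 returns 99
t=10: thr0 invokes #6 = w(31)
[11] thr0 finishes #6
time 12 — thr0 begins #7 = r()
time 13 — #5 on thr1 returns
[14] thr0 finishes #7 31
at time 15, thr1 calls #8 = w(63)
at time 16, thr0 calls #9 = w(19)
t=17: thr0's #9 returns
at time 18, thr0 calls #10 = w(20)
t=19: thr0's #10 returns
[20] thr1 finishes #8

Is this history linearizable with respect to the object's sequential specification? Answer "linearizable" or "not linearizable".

one valid linearization: #1, #3, #2, #5, #4, #6, #7, #8, #9, #10
step 1: #1 w(56) — value 56
step 2: #3 w(24) — value 24
step 3: #2 r() → 24 — value 24
step 4: #5 w(99) — value 99
step 5: #4 r() → 99 — value 99
step 6: #6 w(31) — value 31
step 7: #7 r() → 31 — value 31
step 8: #8 w(63) — value 63
step 9: #9 w(19) — value 19
step 10: #10 w(20) — value 20

linearizable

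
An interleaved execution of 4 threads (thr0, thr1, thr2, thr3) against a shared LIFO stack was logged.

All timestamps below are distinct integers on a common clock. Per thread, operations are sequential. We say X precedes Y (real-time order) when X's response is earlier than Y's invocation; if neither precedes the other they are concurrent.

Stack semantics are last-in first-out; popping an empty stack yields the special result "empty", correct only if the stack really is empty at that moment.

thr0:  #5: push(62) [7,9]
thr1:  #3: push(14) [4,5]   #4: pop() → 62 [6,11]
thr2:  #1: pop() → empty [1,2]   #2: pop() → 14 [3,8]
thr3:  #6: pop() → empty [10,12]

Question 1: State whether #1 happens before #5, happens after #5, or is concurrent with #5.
#1 spans [1,2], #5 spans [7,9]
resp(#1)=2 < inv(#5)=7

before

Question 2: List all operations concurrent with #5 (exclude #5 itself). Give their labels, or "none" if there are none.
#5 spans [7,9]; an op avoiding the whole window 7..9 is ordered, any other is concurrent
#1 [1,2]: before
#2 [3,8]: concurrent
#3 [4,5]: before
#4 [6,11]: concurrent
#6 [10,12]: after

#2, #4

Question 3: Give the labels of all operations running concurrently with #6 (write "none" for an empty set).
overlap test against #6 [10,12]: concurrent iff the interval meets 10..12
#1 [1,2]: before
#2 [3,8]: before
#3 [4,5]: before
#4 [6,11]: concurrent
#5 [7,9]: before

#4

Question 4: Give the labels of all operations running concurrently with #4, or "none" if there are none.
concurrent with #4 ([6,11]): every op whose interval crosses 6..11
#1 [1,2]: before
#2 [3,8]: concurrent
#3 [4,5]: before
#5 [7,9]: concurrent
#6 [10,12]: concurrent

#2, #5, #6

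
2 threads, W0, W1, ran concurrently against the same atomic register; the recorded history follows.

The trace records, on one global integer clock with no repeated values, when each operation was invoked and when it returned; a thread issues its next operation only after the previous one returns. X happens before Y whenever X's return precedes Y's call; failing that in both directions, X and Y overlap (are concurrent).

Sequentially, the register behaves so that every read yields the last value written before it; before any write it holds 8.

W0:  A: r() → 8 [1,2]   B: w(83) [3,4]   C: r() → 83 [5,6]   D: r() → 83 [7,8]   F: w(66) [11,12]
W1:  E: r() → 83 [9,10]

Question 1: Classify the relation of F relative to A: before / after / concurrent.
F spans [11,12], A spans [1,2]
resp(A)=2 < inv(F)=11

after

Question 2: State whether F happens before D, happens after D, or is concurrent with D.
F spans [11,12], D spans [7,8]
resp(D)=8 < inv(F)=11

after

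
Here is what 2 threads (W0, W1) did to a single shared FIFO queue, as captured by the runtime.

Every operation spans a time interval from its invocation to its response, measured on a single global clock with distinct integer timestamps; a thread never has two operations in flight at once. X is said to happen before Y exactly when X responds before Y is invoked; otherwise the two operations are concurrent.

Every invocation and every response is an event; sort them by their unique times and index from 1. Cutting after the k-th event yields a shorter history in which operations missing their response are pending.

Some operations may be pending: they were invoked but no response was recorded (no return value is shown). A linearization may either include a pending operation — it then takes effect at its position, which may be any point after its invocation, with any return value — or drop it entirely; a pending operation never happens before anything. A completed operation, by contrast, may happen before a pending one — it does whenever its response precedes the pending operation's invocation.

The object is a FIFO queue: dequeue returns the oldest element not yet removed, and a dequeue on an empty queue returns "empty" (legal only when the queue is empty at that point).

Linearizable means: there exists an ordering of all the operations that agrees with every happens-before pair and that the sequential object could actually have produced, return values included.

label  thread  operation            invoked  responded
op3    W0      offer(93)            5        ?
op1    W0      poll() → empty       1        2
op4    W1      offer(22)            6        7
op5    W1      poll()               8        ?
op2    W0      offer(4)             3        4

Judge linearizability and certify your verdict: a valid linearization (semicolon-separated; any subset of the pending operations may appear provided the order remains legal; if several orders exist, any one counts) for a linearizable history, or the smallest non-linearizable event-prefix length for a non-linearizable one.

linearizable — witness: op1; op2; op3; op4

step 1: op1 poll() → empty — queue <>
step 2: op2 offer(4) — queue <4>
step 3: op3 offer(93) (pending, included) — queue <4,93>
step 4: op4 offer(22) — queue <4,93,22>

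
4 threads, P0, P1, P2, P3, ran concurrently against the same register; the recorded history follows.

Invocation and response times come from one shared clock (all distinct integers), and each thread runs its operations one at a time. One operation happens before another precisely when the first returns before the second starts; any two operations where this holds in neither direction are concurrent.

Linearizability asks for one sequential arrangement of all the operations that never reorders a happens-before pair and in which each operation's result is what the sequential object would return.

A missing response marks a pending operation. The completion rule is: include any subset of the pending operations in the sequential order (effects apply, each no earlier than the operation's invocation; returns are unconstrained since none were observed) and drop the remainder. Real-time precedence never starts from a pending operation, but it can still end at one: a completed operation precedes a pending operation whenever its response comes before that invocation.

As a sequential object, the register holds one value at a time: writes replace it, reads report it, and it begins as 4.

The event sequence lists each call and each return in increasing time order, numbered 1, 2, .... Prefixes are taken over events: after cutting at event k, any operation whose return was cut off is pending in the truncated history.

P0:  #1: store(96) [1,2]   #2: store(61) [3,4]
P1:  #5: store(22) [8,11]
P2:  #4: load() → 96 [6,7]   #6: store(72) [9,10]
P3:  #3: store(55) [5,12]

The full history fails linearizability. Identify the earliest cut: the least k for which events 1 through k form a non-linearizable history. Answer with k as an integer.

a valid linearization of events 1..6 exists, for instance #1, #2:
after step 1 (#1 store(96)): value 96
after step 2 (#2 store(61)): value 61
with event 7 included (#4 responding at time 7), all real-time-consistent orders fail
no escape via the 1 pending operation (#3): every completion choice fails
e.g. #1, #2, #4 (pending dropped): illegal at step 3, since #4 load() → 96 cannot apply there

7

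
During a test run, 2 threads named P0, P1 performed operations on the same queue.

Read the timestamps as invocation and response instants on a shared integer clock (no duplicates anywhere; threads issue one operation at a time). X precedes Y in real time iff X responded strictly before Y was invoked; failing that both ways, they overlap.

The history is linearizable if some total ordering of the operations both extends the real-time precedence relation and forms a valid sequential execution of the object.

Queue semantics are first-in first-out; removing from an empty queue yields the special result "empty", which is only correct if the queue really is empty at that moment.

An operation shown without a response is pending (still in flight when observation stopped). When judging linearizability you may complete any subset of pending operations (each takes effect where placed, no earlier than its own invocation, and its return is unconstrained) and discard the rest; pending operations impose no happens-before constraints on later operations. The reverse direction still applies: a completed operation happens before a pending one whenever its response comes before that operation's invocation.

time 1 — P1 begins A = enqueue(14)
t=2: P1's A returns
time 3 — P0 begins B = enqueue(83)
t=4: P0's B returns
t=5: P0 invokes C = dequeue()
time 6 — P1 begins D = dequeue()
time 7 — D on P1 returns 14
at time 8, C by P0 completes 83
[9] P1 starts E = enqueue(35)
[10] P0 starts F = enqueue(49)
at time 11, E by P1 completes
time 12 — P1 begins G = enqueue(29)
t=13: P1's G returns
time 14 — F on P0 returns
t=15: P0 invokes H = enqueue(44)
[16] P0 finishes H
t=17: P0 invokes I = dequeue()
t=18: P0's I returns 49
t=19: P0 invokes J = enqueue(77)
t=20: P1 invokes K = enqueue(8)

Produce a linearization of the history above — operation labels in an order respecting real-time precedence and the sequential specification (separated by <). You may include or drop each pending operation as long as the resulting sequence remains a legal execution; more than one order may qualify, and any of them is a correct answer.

1. A enqueue(14), leaving queue <14>
2. B enqueue(83), leaving queue <14,83>
3. D dequeue() → 14, leaving queue <83>
4. C dequeue() → 83, leaving queue <>
5. F enqueue(49), leaving queue <49>
6. E enqueue(35), leaving queue <49,35>
7. G enqueue(29), leaving queue <49,35,29>
8. H enqueue(44), leaving queue <49,35,29,44>
9. I dequeue() → 49, leaving queue <35,29,44>

A < B < D < C < F < E < G < H < I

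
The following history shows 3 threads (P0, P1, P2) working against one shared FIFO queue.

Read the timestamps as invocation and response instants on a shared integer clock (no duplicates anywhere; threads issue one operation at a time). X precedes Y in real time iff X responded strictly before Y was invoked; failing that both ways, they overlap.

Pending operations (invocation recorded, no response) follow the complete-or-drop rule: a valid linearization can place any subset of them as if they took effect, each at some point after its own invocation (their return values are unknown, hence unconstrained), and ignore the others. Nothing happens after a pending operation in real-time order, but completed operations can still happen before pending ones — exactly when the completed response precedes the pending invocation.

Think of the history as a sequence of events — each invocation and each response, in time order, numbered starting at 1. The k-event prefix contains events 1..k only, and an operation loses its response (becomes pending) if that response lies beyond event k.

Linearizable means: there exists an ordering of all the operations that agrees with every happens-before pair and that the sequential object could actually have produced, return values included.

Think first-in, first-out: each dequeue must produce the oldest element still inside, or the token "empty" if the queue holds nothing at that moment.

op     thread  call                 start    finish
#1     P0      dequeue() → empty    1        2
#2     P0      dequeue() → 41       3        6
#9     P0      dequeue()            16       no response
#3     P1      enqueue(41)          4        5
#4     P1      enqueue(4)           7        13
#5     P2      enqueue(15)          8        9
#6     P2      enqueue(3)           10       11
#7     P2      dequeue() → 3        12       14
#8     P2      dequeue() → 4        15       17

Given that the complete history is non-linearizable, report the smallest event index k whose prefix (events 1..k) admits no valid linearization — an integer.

14

events 1..13 are still linearizable — one witness is #1, #3, #2, #4, #5, #6:
after step 1 (#1 dequeue() → empty): queue <>
after step 2 (#3 enqueue(41)): queue <41>
after step 3 (#2 dequeue() → 41): queue <>
after step 4 (#4 enqueue(4)): queue <4>
after step 5 (#5 enqueue(15)): queue <4,15>
after step 6 (#6 enqueue(3)): queue <4,15,3>
event 14 — #7's response, time 14 — after it, nothing linearizes
e.g. #1, #2, #3, #4, #5, #6, #7: illegal at step 2, since #2 dequeue() → 41 cannot apply there
e.g. #1, #2, #3, #5, #4, #6, #7: illegal at step 2, since #2 dequeue() → 41 cannot apply there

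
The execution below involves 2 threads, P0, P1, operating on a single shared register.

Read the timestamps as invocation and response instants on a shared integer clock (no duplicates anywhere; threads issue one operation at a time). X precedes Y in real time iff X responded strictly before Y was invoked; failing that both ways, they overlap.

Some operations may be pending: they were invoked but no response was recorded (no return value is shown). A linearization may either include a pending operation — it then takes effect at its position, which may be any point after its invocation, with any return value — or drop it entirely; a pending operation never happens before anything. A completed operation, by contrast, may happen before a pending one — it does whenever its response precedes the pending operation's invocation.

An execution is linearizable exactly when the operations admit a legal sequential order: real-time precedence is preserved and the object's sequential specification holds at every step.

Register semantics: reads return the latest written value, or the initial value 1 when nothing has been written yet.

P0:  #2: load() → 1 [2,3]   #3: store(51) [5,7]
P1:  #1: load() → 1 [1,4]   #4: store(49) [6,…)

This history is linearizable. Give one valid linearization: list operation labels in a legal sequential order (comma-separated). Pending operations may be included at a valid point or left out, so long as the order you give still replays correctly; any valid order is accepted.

#1, #2, #3

step 1: #1 load() → 1 — value 1
step 2: #2 load() → 1 — value 1
step 3: #3 store(51) — value 51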